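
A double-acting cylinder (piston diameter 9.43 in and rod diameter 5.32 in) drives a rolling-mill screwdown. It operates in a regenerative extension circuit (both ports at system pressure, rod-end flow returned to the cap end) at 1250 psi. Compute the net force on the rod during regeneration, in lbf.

With equal pressure on both faces, forces on the annular region cancel; the net push is pressure × rod cross-section.
Rod cross-section A_rod = π/4 × (5.32 in)² = 22.23 in^2
F = P × A_rod

F ≈ 27800 lbf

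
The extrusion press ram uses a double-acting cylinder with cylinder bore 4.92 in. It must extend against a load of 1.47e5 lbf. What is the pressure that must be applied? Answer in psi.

P ≈ 7730 psi

Cap-side area A_cap = π/4 × (4.92 in)² = 19.01 in^2
P = F / A = 1.47e5 lbf / A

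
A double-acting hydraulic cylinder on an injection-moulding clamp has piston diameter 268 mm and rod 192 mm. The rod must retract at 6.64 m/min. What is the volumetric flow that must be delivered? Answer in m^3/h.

Rod-side annular area A_ann = π/4 × (268² − 192²) = 27460 mm^2
Q = A × v

Q ≈ 10.9 m^3/h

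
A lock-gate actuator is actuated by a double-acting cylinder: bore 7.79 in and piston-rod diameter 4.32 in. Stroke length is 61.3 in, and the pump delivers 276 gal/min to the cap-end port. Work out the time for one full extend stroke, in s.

Cap-side area A_cap = π/4 × (7.79 in)² = 47.66 in^2
Swept volume V = A × L; t = V / Q = A·L / Q

t ≈ 2.75 s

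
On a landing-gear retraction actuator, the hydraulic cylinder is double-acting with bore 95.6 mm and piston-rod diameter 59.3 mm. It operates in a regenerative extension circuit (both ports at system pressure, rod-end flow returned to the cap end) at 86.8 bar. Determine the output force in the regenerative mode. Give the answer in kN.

F ≈ 24.0 kN

With equal pressure on both faces, forces on the annular region cancel; the net push is pressure × rod cross-section.
Rod cross-section A_rod = π/4 × (59.3 mm)² = 2762 mm^2
F = P × A_rod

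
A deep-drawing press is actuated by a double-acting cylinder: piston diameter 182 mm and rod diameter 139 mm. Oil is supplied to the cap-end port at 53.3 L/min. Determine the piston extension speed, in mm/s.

Cap-side area A_cap = π/4 × (182 mm)² = 26020 mm^2
v = Q / A

v ≈ 34.1 mm/s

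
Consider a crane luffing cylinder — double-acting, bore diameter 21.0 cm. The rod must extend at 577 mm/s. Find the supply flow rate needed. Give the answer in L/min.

Cap-side area A_cap = π/4 × (21.0 cm)² = 346.4 cm^2
Q = A × v

Q ≈ 1200 L/min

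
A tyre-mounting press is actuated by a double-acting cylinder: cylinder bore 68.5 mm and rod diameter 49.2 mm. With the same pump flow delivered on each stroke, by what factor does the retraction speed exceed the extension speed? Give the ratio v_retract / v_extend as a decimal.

v_ret/v_ext ≈ 2.07

Cap-side area A_cap = π/4 × (68.5 mm)² = 3685 mm^2
Rod-side annular area A_ann = π/4 × (68.5² − 49.2²) = 1784 mm^2
For equal Q, v ∝ 1/A, so v_ret/v_ext = A_cap/A_ann.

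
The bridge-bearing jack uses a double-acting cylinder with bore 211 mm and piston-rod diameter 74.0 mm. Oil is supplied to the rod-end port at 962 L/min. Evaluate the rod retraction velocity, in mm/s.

Rod-side annular area A_ann = π/4 × (211² − 74.0²) = 30670 mm^2
Flow into the rod-end port fills the annular volume.
v = Q / A

v ≈ 523 mm/s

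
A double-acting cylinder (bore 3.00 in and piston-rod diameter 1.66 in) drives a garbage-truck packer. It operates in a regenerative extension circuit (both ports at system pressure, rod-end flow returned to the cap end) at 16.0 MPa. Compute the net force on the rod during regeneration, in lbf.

With equal pressure on both faces, forces on the annular region cancel; the net push is pressure × rod cross-section.
Rod cross-section A_rod = π/4 × (1.66 in)² = 2.164 in^2
F = P × A_rod

F ≈ 5020 lbf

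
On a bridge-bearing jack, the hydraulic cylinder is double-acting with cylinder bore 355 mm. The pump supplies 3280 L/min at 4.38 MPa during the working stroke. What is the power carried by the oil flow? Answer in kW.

W ≈ 239 kW

Hydraulic power = P × Q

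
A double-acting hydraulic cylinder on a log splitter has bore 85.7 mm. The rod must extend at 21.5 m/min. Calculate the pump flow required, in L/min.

Q ≈ 124 L/min

Cap-side area A_cap = π/4 × (85.7 mm)² = 5768 mm^2
Q = A × v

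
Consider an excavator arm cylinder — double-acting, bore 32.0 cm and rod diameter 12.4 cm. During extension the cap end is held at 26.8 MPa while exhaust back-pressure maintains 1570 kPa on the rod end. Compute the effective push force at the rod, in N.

F ≈ 2.05e6 N

Cap-side area A_cap = π/4 × (32.0 cm)² = 804.2 cm^2
Rod-side annular area A_ann = π/4 × (32.0² − 12.4²) = 683.5 cm^2
Net thrust = P_cap·A_cap − P_rod·A_ann = 2.155e6 N − 1.073e5 N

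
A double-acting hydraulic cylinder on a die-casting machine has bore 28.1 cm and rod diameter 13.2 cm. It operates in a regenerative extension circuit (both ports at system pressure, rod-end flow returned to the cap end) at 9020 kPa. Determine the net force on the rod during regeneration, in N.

F ≈ 1.23e5 N

With equal pressure on both faces, forces on the annular region cancel; the net push is pressure × rod cross-section.
Rod cross-section A_rod = π/4 × (13.2 cm)² = 136.8 cm^2
F = P × A_rod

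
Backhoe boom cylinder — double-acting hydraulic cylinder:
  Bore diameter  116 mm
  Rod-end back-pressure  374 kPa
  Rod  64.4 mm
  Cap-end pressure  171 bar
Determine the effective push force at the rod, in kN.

F ≈ 178 kN

Cap-side area A_cap = π/4 × (116 mm)² = 10570 mm^2
Rod-side annular area A_ann = π/4 × (116² − 64.4²) = 7311 mm^2
Net thrust = P_cap·A_cap − P_rod·A_ann = 180.7 kN − 2.734 kN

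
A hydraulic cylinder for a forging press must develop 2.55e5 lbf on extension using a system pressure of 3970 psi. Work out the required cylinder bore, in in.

Extension force acts on the full piston face: F = P × (π/4)D².
D = √(4F / (πP)) = √(4 × 2.55e5 lbf / (π × 3970 psi))

D ≈ 9.04 in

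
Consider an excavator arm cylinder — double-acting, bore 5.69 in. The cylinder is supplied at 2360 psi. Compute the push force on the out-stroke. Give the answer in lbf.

Cap-side area A_cap = π/4 × (5.69 in)² = 25.43 in^2
F = P × A_cap = 2360 psi × A_cap

F ≈ 60000 lbf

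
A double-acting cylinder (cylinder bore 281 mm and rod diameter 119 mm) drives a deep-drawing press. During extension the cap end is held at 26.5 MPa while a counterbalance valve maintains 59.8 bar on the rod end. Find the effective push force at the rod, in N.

Cap-side area A_cap = π/4 × (281 mm)² = 62020 mm^2
Rod-side annular area A_ann = π/4 × (281² − 119²) = 50890 mm^2
Net thrust = P_cap·A_cap − P_rod·A_ann = 1.643e6 N − 3.043e5 N

F ≈ 1.34e6 N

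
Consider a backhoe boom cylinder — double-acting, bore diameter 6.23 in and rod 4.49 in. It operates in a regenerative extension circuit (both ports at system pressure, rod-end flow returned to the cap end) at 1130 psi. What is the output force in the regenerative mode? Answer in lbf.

With equal pressure on both faces, forces on the annular region cancel; the net push is pressure × rod cross-section.
Rod cross-section A_rod = π/4 × (4.49 in)² = 15.83 in^2
F = P × A_rod

F ≈ 17900 lbf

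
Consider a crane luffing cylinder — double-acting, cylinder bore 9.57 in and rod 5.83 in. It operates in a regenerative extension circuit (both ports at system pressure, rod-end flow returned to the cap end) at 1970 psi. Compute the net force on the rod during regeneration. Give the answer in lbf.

With equal pressure on both faces, forces on the annular region cancel; the net push is pressure × rod cross-section.
Rod cross-section A_rod = π/4 × (5.83 in)² = 26.69 in^2
F = P × A_rod

F ≈ 52600 lbf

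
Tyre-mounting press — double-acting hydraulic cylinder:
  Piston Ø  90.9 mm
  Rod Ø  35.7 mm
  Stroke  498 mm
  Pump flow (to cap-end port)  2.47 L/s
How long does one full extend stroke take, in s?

t ≈ 1.31 s

Cap-side area A_cap = π/4 × (90.9 mm)² = 6490 mm^2
Swept volume V = A × L; t = V / Q = A·L / Q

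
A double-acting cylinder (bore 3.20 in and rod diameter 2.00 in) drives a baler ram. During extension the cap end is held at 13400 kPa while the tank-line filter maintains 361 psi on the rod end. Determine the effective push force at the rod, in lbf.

F ≈ 13900 lbf

Cap-side area A_cap = π/4 × (3.20 in)² = 8.042 in^2
Rod-side annular area A_ann = π/4 × (3.20² − 2.00²) = 4.901 in^2
Net thrust = P_cap·A_cap − P_rod·A_ann = 15630 lbf − 1769 lbf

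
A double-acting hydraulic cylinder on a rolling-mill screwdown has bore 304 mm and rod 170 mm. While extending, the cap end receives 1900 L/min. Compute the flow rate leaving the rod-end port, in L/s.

Cap-side area A_cap = π/4 × (304 mm)² = 72580 mm^2
Rod-side annular area A_ann = π/4 × (304² − 170²) = 49890 mm^2
Piston speed v = Q_in/A_cap; rod-end outflow Q_out = v × A_ann = Q_in × A_ann/A_cap.

Q_out ≈ 21.8 L/s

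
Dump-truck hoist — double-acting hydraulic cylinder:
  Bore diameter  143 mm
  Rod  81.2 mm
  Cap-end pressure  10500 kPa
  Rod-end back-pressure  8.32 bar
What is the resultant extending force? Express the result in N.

Cap-side area A_cap = π/4 × (143 mm)² = 16060 mm^2
Rod-side annular area A_ann = π/4 × (143² − 81.2²) = 10880 mm^2
Net thrust = P_cap·A_cap − P_rod·A_ann = 1.686e5 N − 9054 N

F ≈ 1.60e5 N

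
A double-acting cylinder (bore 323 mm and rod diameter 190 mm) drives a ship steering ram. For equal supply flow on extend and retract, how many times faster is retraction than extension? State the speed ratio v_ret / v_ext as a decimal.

Cap-side area A_cap = π/4 × (323 mm)² = 81940 mm^2
Rod-side annular area A_ann = π/4 × (323² − 190²) = 53590 mm^2
For equal Q, v ∝ 1/A, so v_ret/v_ext = A_cap/A_ann.

v_ret/v_ext ≈ 1.53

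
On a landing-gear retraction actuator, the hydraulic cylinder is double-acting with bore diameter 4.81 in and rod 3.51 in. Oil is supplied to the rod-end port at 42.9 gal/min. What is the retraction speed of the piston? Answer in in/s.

v ≈ 19.4 in/s

Rod-side annular area A_ann = π/4 × (4.81² − 3.51²) = 8.495 in^2
Flow into the rod-end port fills the annular volume.
v = Q / A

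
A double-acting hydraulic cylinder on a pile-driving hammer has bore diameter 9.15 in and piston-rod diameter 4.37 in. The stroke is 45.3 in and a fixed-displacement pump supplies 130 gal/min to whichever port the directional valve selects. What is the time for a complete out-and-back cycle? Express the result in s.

Cap-side area A_cap = π/4 × (9.15 in)² = 65.76 in^2
Rod-side annular area A_ann = π/4 × (9.15² − 4.37²) = 50.76 in^2
t_ext = A_cap·L/Q = 5.951 s
t_ret = A_ann·L/Q = 4.594 s
t_cycle = t_ext + t_ret

t ≈ 10.5 s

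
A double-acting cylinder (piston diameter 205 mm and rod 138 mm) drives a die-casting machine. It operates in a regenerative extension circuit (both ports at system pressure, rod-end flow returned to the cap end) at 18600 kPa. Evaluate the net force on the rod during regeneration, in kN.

F ≈ 278 kN

With equal pressure on both faces, forces on the annular region cancel; the net push is pressure × rod cross-section.
Rod cross-section A_rod = π/4 × (138 mm)² = 14960 mm^2
F = P × A_rod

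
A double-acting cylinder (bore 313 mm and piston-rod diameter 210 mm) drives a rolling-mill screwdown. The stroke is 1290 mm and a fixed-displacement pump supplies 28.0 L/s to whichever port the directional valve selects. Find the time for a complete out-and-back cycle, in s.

t ≈ 5.49 s

Cap-side area A_cap = π/4 × (313 mm)² = 76940 mm^2
Rod-side annular area A_ann = π/4 × (313² − 210²) = 42310 mm^2
t_ext = A_cap·L/Q = 3.545 s
t_ret = A_ann·L/Q = 1.949 s
t_cycle = t_ext + t_ret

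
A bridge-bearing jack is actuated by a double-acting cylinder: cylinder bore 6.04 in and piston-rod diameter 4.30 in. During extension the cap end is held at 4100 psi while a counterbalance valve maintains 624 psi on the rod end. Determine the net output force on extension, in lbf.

F ≈ 1.09e5 lbf

Cap-side area A_cap = π/4 × (6.04 in)² = 28.65 in^2
Rod-side annular area A_ann = π/4 × (6.04² − 4.30²) = 14.13 in^2
Net thrust = P_cap·A_cap − P_rod·A_ann = 1.175e5 lbf − 8817 lbf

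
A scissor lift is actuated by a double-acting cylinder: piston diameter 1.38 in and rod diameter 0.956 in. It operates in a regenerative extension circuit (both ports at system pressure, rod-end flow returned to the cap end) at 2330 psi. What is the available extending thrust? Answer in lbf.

With equal pressure on both faces, forces on the annular region cancel; the net push is pressure × rod cross-section.
Rod cross-section A_rod = π/4 × (0.956 in)² = 0.7178 in^2
F = P × A_rod

F ≈ 1670 lbf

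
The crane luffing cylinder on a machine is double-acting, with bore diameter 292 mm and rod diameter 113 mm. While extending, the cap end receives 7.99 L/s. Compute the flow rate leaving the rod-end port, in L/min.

Cap-side area A_cap = π/4 × (292 mm)² = 66970 mm^2
Rod-side annular area A_ann = π/4 × (292² − 113²) = 56940 mm^2
Piston speed v = Q_in/A_cap; rod-end outflow Q_out = v × A_ann = Q_in × A_ann/A_cap.

Q_out ≈ 408 L/min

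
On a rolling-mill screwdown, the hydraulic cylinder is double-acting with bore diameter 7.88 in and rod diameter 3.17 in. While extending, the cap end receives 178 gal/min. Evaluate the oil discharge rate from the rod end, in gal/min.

Cap-side area A_cap = π/4 × (7.88 in)² = 48.77 in^2
Rod-side annular area A_ann = π/4 × (7.88² − 3.17²) = 40.88 in^2
Piston speed v = Q_in/A_cap; rod-end outflow Q_out = v × A_ann = Q_in × A_ann/A_cap.

Q_out ≈ 149 gal/min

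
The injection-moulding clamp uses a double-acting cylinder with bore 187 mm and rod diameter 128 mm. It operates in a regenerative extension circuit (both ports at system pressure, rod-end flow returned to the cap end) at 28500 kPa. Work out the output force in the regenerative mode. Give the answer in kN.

With equal pressure on both faces, forces on the annular region cancel; the net push is pressure × rod cross-section.
Rod cross-section A_rod = π/4 × (128 mm)² = 12870 mm^2
F = P × A_rod

F ≈ 367 kN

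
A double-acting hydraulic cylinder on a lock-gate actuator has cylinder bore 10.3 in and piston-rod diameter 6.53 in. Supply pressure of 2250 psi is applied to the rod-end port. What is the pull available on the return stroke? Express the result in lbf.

F ≈ 1.12e5 lbf

Rod-side annular area A_ann = π/4 × (10.3² − 6.53²) = 49.83 in^2
On retraction the pressure acts on the annular area (bore minus rod).
F = P × A_ann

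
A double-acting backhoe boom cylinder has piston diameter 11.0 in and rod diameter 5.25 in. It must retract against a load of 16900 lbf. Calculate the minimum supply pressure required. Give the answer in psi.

P ≈ 230 psi

Rod-side annular area A_ann = π/4 × (11.0² − 5.25²) = 73.39 in^2
Retraction: pressure acts on the annular area.
P = F / A = 16900 lbf / A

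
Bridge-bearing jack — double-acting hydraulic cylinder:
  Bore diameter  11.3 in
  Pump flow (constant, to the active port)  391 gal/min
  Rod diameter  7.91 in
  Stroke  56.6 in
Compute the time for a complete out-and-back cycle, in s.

Cap-side area A_cap = π/4 × (11.3 in)² = 100.3 in^2
Rod-side annular area A_ann = π/4 × (11.3² − 7.91²) = 51.15 in^2
t_ext = A_cap·L/Q = 3.771 s
t_ret = A_ann·L/Q = 1.923 s
t_cycle = t_ext + t_ret

t ≈ 5.69 s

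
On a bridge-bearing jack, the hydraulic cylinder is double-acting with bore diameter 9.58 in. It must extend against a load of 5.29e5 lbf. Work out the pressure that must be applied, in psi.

P ≈ 7340 psi

Cap-side area A_cap = π/4 × (9.58 in)² = 72.08 in^2
P = F / A = 5.29e5 lbf / A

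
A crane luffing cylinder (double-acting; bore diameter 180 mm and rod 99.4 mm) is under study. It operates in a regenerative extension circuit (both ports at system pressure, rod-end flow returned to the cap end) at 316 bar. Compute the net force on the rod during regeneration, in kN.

F ≈ 245 kN

With equal pressure on both faces, forces on the annular region cancel; the net push is pressure × rod cross-section.
Rod cross-section A_rod = π/4 × (99.4 mm)² = 7760 mm^2
F = P × A_rod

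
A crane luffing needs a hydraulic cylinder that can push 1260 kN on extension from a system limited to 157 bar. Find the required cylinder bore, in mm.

D ≈ 320 mm

Extension force acts on the full piston face: F = P × (π/4)D².
D = √(4F / (πP)) = √(4 × 1260 kN / (π × 157 bar))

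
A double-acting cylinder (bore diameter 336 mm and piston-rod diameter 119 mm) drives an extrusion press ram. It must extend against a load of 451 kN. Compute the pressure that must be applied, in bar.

P ≈ 50.9 bar

Cap-side area A_cap = π/4 × (336 mm)² = 88670 mm^2
P = F / A = 451 kN / A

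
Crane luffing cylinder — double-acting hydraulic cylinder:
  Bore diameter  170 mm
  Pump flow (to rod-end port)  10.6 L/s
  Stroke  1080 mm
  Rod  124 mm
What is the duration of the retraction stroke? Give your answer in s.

t ≈ 1.08 s

Rod-side annular area A_ann = π/4 × (170² − 124²) = 10620 mm^2
Swept volume V = A × L; t = V / Q = A·L / Q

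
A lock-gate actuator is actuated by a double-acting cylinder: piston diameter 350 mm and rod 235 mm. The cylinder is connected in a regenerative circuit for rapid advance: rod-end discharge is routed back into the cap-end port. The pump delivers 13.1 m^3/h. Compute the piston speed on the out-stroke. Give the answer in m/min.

In regeneration the rod-end outflow joins the pump flow into the cap end, so the net volume the pump must supply per unit advance equals the rod cross-section area.
Rod cross-section A_rod = π/4 × (235 mm)² = 43370 mm^2
v = Q_pump / A_rod

v ≈ 5.03 m/min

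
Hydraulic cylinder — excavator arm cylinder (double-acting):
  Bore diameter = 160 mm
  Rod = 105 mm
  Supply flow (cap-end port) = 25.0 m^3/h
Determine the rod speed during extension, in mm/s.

Cap-side area A_cap = π/4 × (160 mm)² = 20110 mm^2
v = Q / A

v ≈ 345 mm/s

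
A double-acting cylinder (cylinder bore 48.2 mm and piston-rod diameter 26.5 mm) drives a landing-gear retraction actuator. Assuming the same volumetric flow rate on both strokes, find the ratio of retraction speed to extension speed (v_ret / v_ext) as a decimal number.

v_ret/v_ext ≈ 1.43

Cap-side area A_cap = π/4 × (48.2 mm)² = 1825 mm^2
Rod-side annular area A_ann = π/4 × (48.2² − 26.5²) = 1273 mm^2
For equal Q, v ∝ 1/A, so v_ret/v_ext = A_cap/A_ann.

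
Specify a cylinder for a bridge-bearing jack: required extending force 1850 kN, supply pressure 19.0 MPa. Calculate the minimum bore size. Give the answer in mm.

Extension force acts on the full piston face: F = P × (π/4)D².
D = √(4F / (πP)) = √(4 × 1850 kN / (π × 19.0 MPa))

D ≈ 352 mm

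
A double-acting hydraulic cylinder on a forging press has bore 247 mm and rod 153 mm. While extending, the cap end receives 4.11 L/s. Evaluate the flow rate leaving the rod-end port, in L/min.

Cap-side area A_cap = π/4 × (247 mm)² = 47920 mm^2
Rod-side annular area A_ann = π/4 × (247² − 153²) = 29530 mm^2
Piston speed v = Q_in/A_cap; rod-end outflow Q_out = v × A_ann = Q_in × A_ann/A_cap.

Q_out ≈ 152 L/min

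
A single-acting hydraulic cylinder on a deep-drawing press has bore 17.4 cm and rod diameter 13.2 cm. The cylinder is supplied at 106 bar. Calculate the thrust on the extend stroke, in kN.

F ≈ 252 kN

Cap-side area A_cap = π/4 × (17.4 cm)² = 237.8 cm^2
F = P × A_cap = 106 bar × A_cap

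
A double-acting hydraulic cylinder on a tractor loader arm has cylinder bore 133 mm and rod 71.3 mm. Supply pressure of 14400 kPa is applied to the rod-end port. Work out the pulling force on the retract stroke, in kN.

Rod-side annular area A_ann = π/4 × (133² − 71.3²) = 9900 mm^2
On retraction the pressure acts on the annular area (bore minus rod).
F = P × A_ann

F ≈ 143 kN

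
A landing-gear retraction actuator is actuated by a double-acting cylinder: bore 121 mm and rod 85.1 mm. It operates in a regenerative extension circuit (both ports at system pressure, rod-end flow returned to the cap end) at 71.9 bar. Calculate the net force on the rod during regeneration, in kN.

F ≈ 40.9 kN

With equal pressure on both faces, forces on the annular region cancel; the net push is pressure × rod cross-section.
Rod cross-section A_rod = π/4 × (85.1 mm)² = 5688 mm^2
F = P × A_rod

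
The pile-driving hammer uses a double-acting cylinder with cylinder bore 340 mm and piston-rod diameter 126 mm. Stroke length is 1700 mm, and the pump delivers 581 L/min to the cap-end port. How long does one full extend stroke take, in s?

Cap-side area A_cap = π/4 × (340 mm)² = 90790 mm^2
Swept volume V = A × L; t = V / Q = A·L / Q

t ≈ 15.9 s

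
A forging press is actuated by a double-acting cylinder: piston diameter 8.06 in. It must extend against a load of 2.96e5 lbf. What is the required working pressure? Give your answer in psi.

P ≈ 5800 psi

Cap-side area A_cap = π/4 × (8.06 in)² = 51.02 in^2
P = F / A = 2.96e5 lbf / A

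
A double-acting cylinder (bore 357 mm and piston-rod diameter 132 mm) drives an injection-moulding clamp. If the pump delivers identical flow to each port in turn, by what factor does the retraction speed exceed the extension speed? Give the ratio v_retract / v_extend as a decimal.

Cap-side area A_cap = π/4 × (357 mm)² = 1.001e5 mm^2
Rod-side annular area A_ann = π/4 × (357² − 132²) = 86410 mm^2
For equal Q, v ∝ 1/A, so v_ret/v_ext = A_cap/A_ann.

v_ret/v_ext ≈ 1.16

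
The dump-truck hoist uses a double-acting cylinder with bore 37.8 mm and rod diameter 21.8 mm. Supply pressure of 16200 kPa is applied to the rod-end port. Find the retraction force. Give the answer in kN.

Rod-side annular area A_ann = π/4 × (37.8² − 21.8²) = 749.0 mm^2
On retraction the pressure acts on the annular area (bore minus rod).
F = P × A_ann

F ≈ 12.1 kN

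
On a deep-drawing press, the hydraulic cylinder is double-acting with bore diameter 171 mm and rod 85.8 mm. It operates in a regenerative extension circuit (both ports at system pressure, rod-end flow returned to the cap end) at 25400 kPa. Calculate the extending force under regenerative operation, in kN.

F ≈ 147 kN

With equal pressure on both faces, forces on the annular region cancel; the net push is pressure × rod cross-section.
Rod cross-section A_rod = π/4 × (85.8 mm)² = 5782 mm^2
F = P × A_rod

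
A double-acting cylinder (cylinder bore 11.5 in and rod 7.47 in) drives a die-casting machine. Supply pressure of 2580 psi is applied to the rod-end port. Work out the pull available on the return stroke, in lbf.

Rod-side annular area A_ann = π/4 × (11.5² − 7.47²) = 60.04 in^2
On retraction the pressure acts on the annular area (bore minus rod).
F = P × A_ann

F ≈ 1.55e5 lbf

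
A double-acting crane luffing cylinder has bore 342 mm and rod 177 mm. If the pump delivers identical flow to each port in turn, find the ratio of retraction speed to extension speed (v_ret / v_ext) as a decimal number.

v_ret/v_ext ≈ 1.37

Cap-side area A_cap = π/4 × (342 mm)² = 91860 mm^2
Rod-side annular area A_ann = π/4 × (342² − 177²) = 67260 mm^2
For equal Q, v ∝ 1/A, so v_ret/v_ext = A_cap/A_ann.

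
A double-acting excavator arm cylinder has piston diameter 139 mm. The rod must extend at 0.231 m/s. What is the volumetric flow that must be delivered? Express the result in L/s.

Q ≈ 3.51 L/s

Cap-side area A_cap = π/4 × (139 mm)² = 15170 mm^2
Q = A × v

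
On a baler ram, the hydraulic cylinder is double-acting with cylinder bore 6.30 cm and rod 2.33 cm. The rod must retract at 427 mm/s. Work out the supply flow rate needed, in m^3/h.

Q ≈ 4.14 m^3/h

Rod-side annular area A_ann = π/4 × (6.30² − 2.33²) = 26.91 cm^2
Q = A × v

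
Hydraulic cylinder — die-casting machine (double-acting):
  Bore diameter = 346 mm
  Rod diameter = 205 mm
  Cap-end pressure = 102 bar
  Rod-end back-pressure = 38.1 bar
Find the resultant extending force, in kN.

Cap-side area A_cap = π/4 × (346 mm)² = 94020 mm^2
Rod-side annular area A_ann = π/4 × (346² − 205²) = 61020 mm^2
Net thrust = P_cap·A_cap − P_rod·A_ann = 959.1 kN − 232.5 kN

F ≈ 727 kN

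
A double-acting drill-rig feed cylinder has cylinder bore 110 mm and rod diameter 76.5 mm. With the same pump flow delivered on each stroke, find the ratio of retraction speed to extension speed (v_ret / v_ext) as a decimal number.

Cap-side area A_cap = π/4 × (110 mm)² = 9503 mm^2
Rod-side annular area A_ann = π/4 × (110² − 76.5²) = 4907 mm^2
For equal Q, v ∝ 1/A, so v_ret/v_ext = A_cap/A_ann.

v_ret/v_ext ≈ 1.94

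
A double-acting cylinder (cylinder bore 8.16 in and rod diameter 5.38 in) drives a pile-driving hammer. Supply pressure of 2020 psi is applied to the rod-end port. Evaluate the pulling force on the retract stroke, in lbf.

F ≈ 59700 lbf

Rod-side annular area A_ann = π/4 × (8.16² − 5.38²) = 29.56 in^2
On retraction the pressure acts on the annular area (bore minus rod).
F = P × A_ann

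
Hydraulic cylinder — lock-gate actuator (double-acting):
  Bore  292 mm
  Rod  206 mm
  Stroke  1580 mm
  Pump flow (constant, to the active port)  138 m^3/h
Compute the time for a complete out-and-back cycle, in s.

t ≈ 4.15 s

Cap-side area A_cap = π/4 × (292 mm)² = 66970 mm^2
Rod-side annular area A_ann = π/4 × (292² − 206²) = 33640 mm^2
t_ext = A_cap·L/Q = 2.760 s
t_ret = A_ann·L/Q = 1.386 s
t_cycle = t_ext + t_ret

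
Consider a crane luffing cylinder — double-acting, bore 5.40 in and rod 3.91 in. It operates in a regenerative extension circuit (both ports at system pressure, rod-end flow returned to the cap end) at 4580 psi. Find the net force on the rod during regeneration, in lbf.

F ≈ 55000 lbf

With equal pressure on both faces, forces on the annular region cancel; the net push is pressure × rod cross-section.
Rod cross-section A_rod = π/4 × (3.91 in)² = 12.01 in^2
F = P × A_rod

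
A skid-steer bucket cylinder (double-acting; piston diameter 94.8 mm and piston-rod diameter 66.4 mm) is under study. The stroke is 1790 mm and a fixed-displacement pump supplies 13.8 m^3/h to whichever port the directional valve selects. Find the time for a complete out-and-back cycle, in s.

t ≈ 4.97 s

Cap-side area A_cap = π/4 × (94.8 mm)² = 7058 mm^2
Rod-side annular area A_ann = π/4 × (94.8² − 66.4²) = 3596 mm^2
t_ext = A_cap·L/Q = 3.296 s
t_ret = A_ann·L/Q = 1.679 s
t_cycle = t_ext + t_ret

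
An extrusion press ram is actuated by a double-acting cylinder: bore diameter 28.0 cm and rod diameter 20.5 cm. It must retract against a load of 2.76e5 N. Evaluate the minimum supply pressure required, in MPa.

P ≈ 9.66 MPa

Rod-side annular area A_ann = π/4 × (28.0² − 20.5²) = 285.7 cm^2
Retraction: pressure acts on the annular area.
P = F / A = 2.76e5 N / A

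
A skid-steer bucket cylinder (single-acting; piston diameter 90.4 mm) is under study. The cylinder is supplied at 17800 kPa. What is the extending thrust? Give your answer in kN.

F ≈ 114 kN

Cap-side area A_cap = π/4 × (90.4 mm)² = 6418 mm^2
F = P × A_cap = 17800 kPa × A_cap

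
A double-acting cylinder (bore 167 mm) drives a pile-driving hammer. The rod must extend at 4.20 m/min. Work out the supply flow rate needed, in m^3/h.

Q ≈ 5.52 m^3/h

Cap-side area A_cap = π/4 × (167 mm)² = 21900 mm^2
Q = A × v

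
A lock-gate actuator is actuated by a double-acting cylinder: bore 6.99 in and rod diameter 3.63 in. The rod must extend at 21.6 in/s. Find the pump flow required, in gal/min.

Cap-side area A_cap = π/4 × (6.99 in)² = 38.37 in^2
Q = A × v

Q ≈ 215 gal/min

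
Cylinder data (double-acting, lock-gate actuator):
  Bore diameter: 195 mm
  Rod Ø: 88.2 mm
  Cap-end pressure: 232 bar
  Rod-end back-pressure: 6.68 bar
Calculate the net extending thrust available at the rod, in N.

F ≈ 6.77e5 N

Cap-side area A_cap = π/4 × (195 mm)² = 29860 mm^2
Rod-side annular area A_ann = π/4 × (195² − 88.2²) = 23750 mm^2
Net thrust = P_cap·A_cap − P_rod·A_ann = 6.929e5 N − 15870 N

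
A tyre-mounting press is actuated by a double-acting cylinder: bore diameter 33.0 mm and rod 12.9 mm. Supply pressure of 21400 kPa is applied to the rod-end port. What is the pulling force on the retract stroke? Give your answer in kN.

F ≈ 15.5 kN

Rod-side annular area A_ann = π/4 × (33.0² − 12.9²) = 724.6 mm^2
On retraction the pressure acts on the annular area (bore minus rod).
F = P × A_ann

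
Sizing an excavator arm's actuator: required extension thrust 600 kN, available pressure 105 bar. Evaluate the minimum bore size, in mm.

D ≈ 270 mm

Extension force acts on the full piston face: F = P × (π/4)D².
D = √(4F / (πP)) = √(4 × 600 kN / (π × 105 bar))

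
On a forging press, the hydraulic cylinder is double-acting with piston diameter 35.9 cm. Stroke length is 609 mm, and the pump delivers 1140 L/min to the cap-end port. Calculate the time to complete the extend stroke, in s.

t ≈ 3.24 s

Cap-side area A_cap = π/4 × (35.9 cm)² = 1012 cm^2
Swept volume V = A × L; t = V / Q = A·L / Q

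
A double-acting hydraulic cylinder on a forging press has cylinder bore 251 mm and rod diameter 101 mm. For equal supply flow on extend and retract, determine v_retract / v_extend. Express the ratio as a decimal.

v_ret/v_ext ≈ 1.19

Cap-side area A_cap = π/4 × (251 mm)² = 49480 mm^2
Rod-side annular area A_ann = π/4 × (251² − 101²) = 41470 mm^2
For equal Q, v ∝ 1/A, so v_ret/v_ext = A_cap/A_ann.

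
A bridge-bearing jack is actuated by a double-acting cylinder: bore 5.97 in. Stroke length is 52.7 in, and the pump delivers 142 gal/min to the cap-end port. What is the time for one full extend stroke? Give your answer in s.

Cap-side area A_cap = π/4 × (5.97 in)² = 27.99 in^2
Swept volume V = A × L; t = V / Q = A·L / Q

t ≈ 2.70 s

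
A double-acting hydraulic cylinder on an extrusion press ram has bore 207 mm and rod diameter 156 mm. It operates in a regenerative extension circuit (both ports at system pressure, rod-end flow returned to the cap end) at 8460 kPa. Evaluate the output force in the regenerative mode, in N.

With equal pressure on both faces, forces on the annular region cancel; the net push is pressure × rod cross-section.
Rod cross-section A_rod = π/4 × (156 mm)² = 19110 mm^2
F = P × A_rod

F ≈ 1.62e5 N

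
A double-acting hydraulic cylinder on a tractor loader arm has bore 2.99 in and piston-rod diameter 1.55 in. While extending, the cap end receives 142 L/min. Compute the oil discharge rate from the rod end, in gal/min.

Q_out ≈ 27.4 gal/min

Cap-side area A_cap = π/4 × (2.99 in)² = 7.022 in^2
Rod-side annular area A_ann = π/4 × (2.99² − 1.55²) = 5.135 in^2
Piston speed v = Q_in/A_cap; rod-end outflow Q_out = v × A_ann = Q_in × A_ann/A_cap.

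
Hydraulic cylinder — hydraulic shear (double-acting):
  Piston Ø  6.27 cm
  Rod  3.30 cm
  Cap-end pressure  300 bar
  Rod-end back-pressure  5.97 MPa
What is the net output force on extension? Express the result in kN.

F ≈ 79.3 kN

Cap-side area A_cap = π/4 × (6.27 cm)² = 30.88 cm^2
Rod-side annular area A_ann = π/4 × (6.27² − 3.30²) = 22.32 cm^2
Net thrust = P_cap·A_cap − P_rod·A_ann = 92.63 kN − 13.33 kN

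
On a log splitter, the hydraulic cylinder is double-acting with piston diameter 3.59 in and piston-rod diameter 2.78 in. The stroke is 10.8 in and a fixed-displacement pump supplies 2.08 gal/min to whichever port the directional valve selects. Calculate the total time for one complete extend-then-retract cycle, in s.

t ≈ 19.1 s

Cap-side area A_cap = π/4 × (3.59 in)² = 10.12 in^2
Rod-side annular area A_ann = π/4 × (3.59² − 2.78²) = 4.052 in^2
t_ext = A_cap·L/Q = 13.65 s
t_ret = A_ann·L/Q = 5.465 s
t_cycle = t_ext + t_ret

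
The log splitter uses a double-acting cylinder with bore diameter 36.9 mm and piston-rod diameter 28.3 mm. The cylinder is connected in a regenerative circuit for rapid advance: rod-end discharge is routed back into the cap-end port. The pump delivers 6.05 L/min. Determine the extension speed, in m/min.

v ≈ 9.62 m/min

In regeneration the rod-end outflow joins the pump flow into the cap end, so the net volume the pump must supply per unit advance equals the rod cross-section area.
Rod cross-section A_rod = π/4 × (28.3 mm)² = 629.0 mm^2
v = Q_pump / A_rod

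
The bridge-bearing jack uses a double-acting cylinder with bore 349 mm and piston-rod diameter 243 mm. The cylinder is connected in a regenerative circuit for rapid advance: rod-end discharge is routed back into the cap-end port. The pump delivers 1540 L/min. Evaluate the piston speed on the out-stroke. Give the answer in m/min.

v ≈ 33.2 m/min

In regeneration the rod-end outflow joins the pump flow into the cap end, so the net volume the pump must supply per unit advance equals the rod cross-section area.
Rod cross-section A_rod = π/4 × (243 mm)² = 46380 mm^2
v = Q_pump / A_rod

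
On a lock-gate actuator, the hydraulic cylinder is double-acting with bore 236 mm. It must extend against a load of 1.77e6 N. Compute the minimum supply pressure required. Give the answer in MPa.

P ≈ 40.5 MPa

Cap-side area A_cap = π/4 × (236 mm)² = 43740 mm^2
P = F / A = 1.77e6 N / A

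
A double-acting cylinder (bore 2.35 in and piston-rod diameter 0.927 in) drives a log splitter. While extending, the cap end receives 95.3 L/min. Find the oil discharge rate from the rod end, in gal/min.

Q_out ≈ 21.3 gal/min

Cap-side area A_cap = π/4 × (2.35 in)² = 4.337 in^2
Rod-side annular area A_ann = π/4 × (2.35² − 0.927²) = 3.662 in^2
Piston speed v = Q_in/A_cap; rod-end outflow Q_out = v × A_ann = Q_in × A_ann/A_cap.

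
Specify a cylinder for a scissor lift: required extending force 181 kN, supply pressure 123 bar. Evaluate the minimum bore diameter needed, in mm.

D ≈ 137 mm

Extension force acts on the full piston face: F = P × (π/4)D².
D = √(4F / (πP)) = √(4 × 181 kN / (π × 123 bar))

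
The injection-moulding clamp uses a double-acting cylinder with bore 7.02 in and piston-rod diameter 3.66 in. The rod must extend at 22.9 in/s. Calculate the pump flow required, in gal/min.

Q ≈ 230 gal/min

Cap-side area A_cap = π/4 × (7.02 in)² = 38.70 in^2
Q = A × v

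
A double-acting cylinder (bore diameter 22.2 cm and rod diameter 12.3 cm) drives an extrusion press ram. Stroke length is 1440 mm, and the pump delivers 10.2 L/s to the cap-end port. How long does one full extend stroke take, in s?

t ≈ 5.46 s

Cap-side area A_cap = π/4 × (22.2 cm)² = 387.1 cm^2
Swept volume V = A × L; t = V / Q = A·L / Q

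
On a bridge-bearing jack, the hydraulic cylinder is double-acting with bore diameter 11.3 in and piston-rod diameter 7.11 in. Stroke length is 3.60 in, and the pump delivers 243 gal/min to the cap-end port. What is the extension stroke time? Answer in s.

Cap-side area A_cap = π/4 × (11.3 in)² = 100.3 in^2
Swept volume V = A × L; t = V / Q = A·L / Q

t ≈ 0.386 s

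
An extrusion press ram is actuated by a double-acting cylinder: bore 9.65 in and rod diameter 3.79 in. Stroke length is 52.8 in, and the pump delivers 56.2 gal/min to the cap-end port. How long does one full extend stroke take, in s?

Cap-side area A_cap = π/4 × (9.65 in)² = 73.14 in^2
Swept volume V = A × L; t = V / Q = A·L / Q

t ≈ 17.8 s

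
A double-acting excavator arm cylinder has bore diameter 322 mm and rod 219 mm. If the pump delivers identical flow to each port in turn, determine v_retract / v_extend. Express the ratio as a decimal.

v_ret/v_ext ≈ 1.86

Cap-side area A_cap = π/4 × (322 mm)² = 81430 mm^2
Rod-side annular area A_ann = π/4 × (322² − 219²) = 43760 mm^2
For equal Q, v ∝ 1/A, so v_ret/v_ext = A_cap/A_ann.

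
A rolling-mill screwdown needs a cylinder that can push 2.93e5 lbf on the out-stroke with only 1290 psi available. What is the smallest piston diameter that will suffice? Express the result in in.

Extension force acts on the full piston face: F = P × (π/4)D².
D = √(4F / (πP)) = √(4 × 2.93e5 lbf / (π × 1290 psi))

D ≈ 17.0 in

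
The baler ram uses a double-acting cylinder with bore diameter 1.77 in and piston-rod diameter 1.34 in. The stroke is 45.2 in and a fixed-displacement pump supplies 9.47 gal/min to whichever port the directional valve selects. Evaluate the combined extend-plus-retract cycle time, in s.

Cap-side area A_cap = π/4 × (1.77 in)² = 2.461 in^2
Rod-side annular area A_ann = π/4 × (1.77² − 1.34²) = 1.050 in^2
t_ext = A_cap·L/Q = 3.050 s
t_ret = A_ann·L/Q = 1.302 s
t_cycle = t_ext + t_ret

t ≈ 4.35 s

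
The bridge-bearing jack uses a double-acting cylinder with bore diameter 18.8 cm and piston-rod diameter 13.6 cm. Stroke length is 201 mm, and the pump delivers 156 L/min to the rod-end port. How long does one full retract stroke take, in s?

Rod-side annular area A_ann = π/4 × (18.8² − 13.6²) = 132.3 cm^2
Swept volume V = A × L; t = V / Q = A·L / Q

t ≈ 1.02 s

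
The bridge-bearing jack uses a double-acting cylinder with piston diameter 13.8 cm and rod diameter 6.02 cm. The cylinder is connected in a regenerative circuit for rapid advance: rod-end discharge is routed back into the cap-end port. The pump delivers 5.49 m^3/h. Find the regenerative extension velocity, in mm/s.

In regeneration the rod-end outflow joins the pump flow into the cap end, so the net volume the pump must supply per unit advance equals the rod cross-section area.
Rod cross-section A_rod = π/4 × (6.02 cm)² = 28.46 cm^2
v = Q_pump / A_rod

v ≈ 536 mm/s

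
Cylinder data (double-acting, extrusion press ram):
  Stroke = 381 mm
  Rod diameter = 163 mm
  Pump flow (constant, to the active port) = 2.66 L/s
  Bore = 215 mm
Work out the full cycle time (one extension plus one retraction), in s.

Cap-side area A_cap = π/4 × (215 mm)² = 36310 mm^2
Rod-side annular area A_ann = π/4 × (215² − 163²) = 15440 mm^2
t_ext = A_cap·L/Q = 5.200 s
t_ret = A_ann·L/Q = 2.211 s
t_cycle = t_ext + t_ret

t ≈ 7.41 s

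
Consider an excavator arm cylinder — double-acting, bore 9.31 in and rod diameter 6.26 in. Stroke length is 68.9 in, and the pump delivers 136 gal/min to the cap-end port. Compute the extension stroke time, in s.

t ≈ 8.96 s

Cap-side area A_cap = π/4 × (9.31 in)² = 68.08 in^2
Swept volume V = A × L; t = V / Q = A·L / Q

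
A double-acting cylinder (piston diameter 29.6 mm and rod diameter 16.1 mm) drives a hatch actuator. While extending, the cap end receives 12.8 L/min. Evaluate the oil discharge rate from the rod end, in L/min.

Q_out ≈ 9.01 L/min

Cap-side area A_cap = π/4 × (29.6 mm)² = 688.1 mm^2
Rod-side annular area A_ann = π/4 × (29.6² − 16.1²) = 484.6 mm^2
Piston speed v = Q_in/A_cap; rod-end outflow Q_out = v × A_ann = Q_in × A_ann/A_cap.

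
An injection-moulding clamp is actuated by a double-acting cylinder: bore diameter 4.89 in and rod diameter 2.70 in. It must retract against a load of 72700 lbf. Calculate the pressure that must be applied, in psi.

P ≈ 5570 psi

Rod-side annular area A_ann = π/4 × (4.89² − 2.70²) = 13.05 in^2
Retraction: pressure acts on the annular area.
P = F / A = 72700 lbf / A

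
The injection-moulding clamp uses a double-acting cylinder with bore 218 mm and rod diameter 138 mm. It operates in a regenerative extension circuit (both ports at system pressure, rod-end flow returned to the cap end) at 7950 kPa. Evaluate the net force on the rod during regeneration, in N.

With equal pressure on both faces, forces on the annular region cancel; the net push is pressure × rod cross-section.
Rod cross-section A_rod = π/4 × (138 mm)² = 14960 mm^2
F = P × A_rod

F ≈ 1.19e5 N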